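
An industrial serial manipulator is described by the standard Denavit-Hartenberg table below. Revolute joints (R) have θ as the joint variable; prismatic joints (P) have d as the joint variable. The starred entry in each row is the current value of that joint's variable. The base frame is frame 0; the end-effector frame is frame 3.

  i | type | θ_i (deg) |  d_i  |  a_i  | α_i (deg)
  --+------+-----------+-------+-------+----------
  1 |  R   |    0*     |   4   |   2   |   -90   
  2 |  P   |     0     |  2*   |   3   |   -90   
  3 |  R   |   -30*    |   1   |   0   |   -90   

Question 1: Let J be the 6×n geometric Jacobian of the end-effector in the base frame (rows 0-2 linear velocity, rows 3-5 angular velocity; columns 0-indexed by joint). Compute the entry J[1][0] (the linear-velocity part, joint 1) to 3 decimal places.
axis z_0 = ẑ; lever o_n−o_0 = (5.0000,2.0000,3.0000)
cross product → J_v[:, 0] = (-2.0000,5.0000,0.0000)
J_ω[:, 0] = z_0
entry J[1][0] = 5.0000

5.000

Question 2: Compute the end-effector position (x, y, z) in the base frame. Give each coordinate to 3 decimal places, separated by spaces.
after link 1: o_1 = (2.0000, 0.0000, 4.0000)
after link 2: o_2 = (5.0000, 2.0000, 4.0000)
after link 3: o_3 = (5.0000, 2.0000, 3.0000)

5.000 2.000 3.000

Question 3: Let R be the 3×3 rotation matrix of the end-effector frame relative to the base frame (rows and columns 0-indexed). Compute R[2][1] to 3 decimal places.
End-effector y-axis (col 1 of R) = (0.0000,-0.0000,1.0000)
R[2][1] = 1.0000

1.000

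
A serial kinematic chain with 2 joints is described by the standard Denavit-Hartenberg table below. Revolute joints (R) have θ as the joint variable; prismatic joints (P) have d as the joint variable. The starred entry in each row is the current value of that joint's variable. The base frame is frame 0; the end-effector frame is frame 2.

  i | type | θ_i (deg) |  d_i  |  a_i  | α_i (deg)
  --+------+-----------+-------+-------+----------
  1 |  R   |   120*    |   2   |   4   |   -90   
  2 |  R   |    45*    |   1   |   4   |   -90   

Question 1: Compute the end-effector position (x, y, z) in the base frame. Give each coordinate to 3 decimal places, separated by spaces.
after link 1: o_1 = (-2.0000, 3.4641, 2.0000)
after link 2: o_2 = (-4.2802, 5.4136, -0.8284)

-4.280 5.414 -0.828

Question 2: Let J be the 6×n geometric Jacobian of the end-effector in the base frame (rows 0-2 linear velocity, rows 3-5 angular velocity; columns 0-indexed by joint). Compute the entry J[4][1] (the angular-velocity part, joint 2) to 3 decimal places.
-0.500

axis z_1 = (-0.8660,-0.5000,0.0000); lever o_n−o_1 = (-2.2802,1.9495,-2.8284)
cross product → J_v[:, 1] = (1.4142,-2.4495,-2.8284)
J_ω[:, 1] = z_1
entry J[4][1] = -0.5000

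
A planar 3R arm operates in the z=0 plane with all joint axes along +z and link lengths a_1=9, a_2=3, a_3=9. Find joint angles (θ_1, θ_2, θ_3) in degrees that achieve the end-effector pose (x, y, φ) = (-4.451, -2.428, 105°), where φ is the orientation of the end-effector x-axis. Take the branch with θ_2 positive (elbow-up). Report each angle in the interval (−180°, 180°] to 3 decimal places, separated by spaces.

wrist centre = target − a_3·(cos φ, sin φ) = (-2.1216, -11.1213)
cos θ_2 = (128.1853−9²−3²)/(2·9·3) = 0.7071; θ_2 = 44.9976° (elbow-up)
β = atan2(-11.1213,-2.1216) = -100.8006°; ψ = atan2(2.1212,11.1214) = 10.7986°
θ_1 = β − ψ = -111.5992°
θ_3 = φ − θ_1 − θ_2 = 171.6015° (wrapped to (-180°,180°])

-111.599 44.998 171.602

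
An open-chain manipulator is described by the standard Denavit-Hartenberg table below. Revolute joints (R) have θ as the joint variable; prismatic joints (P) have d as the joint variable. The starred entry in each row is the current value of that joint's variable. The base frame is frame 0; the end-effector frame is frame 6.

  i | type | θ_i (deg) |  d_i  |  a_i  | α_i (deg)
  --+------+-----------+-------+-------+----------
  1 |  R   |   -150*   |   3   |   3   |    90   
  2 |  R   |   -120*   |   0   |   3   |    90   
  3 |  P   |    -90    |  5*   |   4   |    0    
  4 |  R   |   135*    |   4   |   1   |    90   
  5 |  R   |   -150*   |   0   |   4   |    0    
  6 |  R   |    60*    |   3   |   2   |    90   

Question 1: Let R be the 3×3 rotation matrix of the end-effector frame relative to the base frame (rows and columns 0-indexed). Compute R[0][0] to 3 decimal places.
End-effector x-axis (col 0 of R) = (-0.7500,-0.4330,-0.5000)
R[0][0] = -0.7500

-0.750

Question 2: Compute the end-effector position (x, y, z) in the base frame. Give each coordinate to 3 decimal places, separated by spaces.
after link 1: o_1 = (-2.5981, -1.5000, 3.0000)
after link 2: o_2 = (-1.2990, -0.7500, 0.4019)
after link 3: o_3 = (4.4510, -2.0490, 2.9019)
after link 4: o_4 = (7.4036, 0.4722, 4.2896)
after link 5: o_5 = (6.0677, -3.1276, 5.4109)
after link 6: o_6 = (6.5469, -5.3004, 2.5738)

6.547 -5.300 2.574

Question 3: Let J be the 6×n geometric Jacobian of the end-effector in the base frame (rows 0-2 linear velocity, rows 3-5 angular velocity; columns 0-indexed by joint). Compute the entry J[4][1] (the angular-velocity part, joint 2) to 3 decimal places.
axis z_1 = (-0.5000,0.8660,0.0000); lever o_n−o_1 = (9.1450,-3.8004,-0.4262)
cross product → J_v[:, 1] = (-0.3691,-0.2131,-6.0196)
J_ω[:, 1] = z_1
entry J[4][1] = 0.8660

0.866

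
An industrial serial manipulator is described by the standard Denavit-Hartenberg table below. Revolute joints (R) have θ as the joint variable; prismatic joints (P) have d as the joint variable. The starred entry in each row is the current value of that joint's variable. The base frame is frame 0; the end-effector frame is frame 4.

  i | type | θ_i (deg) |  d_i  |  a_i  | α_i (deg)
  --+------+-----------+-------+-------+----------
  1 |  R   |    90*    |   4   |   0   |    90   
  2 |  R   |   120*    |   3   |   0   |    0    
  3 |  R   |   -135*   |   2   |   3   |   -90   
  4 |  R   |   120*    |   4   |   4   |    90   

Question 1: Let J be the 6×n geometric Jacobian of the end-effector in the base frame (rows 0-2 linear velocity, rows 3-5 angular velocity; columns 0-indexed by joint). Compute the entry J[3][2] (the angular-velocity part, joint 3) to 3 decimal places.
axis z_2 = (1.0000,-0.0000,0.0000); lever o_n−o_2 = (-1.4641,2.0012,3.6049)
cross product → J_v[:, 2] = (-0.0000,-3.6049,2.0012)
J_ω[:, 2] = z_2
entry J[3][2] = 1.0000

1.000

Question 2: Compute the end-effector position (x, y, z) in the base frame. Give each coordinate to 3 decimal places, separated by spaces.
after link 1: o_1 = (0.0000, 0.0000, 4.0000)
after link 2: o_2 = (3.0000, -0.0000, 4.0000)
after link 3: o_3 = (5.0000, 2.8978, 3.2235)
after link 4: o_4 = (1.5359, 2.0012, 7.6049)

1.536 2.001 7.605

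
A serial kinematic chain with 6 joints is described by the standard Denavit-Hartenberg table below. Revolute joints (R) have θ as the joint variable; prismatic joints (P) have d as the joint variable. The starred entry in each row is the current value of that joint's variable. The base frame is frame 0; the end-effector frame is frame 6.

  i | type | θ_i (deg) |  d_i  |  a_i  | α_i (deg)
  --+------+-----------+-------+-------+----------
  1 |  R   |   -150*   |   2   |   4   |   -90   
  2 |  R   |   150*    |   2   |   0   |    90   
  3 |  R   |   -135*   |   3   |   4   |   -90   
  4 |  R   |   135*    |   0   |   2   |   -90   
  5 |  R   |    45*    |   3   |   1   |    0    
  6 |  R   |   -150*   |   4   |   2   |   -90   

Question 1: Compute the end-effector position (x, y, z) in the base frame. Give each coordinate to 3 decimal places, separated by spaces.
after link 1: o_1 = (-3.4641, -2.0000, 2.0000)
after link 2: o_2 = (-2.4641, -3.7321, 2.0000)
after link 3: o_3 = (-7.2987, -3.2573, 0.8161)
after link 4: o_4 = (-5.4363, -3.3368, 1.5409)
after link 5: o_5 = (-3.9464, -5.1942, -0.5400)
after link 6: o_6 = (-2.8117, -4.9723, -4.8601)

-2.812 -4.972 -4.860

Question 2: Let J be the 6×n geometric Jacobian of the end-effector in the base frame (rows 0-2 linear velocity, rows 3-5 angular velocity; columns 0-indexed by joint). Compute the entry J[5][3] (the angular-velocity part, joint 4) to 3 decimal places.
-0.354

axis z_3 = (0.1768,0.9186,-0.3536); lever o_n−o_3 = (4.4870,-1.7150,-5.6762)
cross product → J_v[:, 3] = (-5.8203,-0.5830,-4.4247)
J_ω[:, 3] = z_3
entry J[5][3] = -0.3536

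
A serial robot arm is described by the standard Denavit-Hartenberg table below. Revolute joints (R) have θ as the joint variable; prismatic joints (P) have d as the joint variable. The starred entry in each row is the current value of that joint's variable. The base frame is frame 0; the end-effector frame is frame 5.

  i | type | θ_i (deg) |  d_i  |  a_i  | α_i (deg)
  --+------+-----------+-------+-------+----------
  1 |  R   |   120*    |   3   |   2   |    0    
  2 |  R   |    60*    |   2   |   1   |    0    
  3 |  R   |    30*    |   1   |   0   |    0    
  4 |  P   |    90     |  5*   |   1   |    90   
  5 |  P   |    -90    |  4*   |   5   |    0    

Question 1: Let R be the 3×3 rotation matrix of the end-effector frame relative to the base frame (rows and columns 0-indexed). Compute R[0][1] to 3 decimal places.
End-effector y-axis (col 1 of R) = (0.5000,-0.8660,0.0000)
R[0][1] = 0.5000

0.500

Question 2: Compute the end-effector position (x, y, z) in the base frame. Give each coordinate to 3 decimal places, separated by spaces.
after link 1: o_1 = (-1.0000, 1.7321, 3.0000)
after link 2: o_2 = (-2.0000, 1.7321, 5.0000)
after link 3: o_3 = (-2.0000, 1.7321, 6.0000)
after link 4: o_4 = (-1.5000, 0.8660, 11.0000)
after link 5: o_5 = (-4.9641, -1.1340, 6.0000)

-4.964 -1.134 6.000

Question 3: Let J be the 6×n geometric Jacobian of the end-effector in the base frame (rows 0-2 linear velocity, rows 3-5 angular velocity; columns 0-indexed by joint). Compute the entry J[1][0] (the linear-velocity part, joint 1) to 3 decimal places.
-4.964

axis z_0 = ẑ; lever o_n−o_0 = (-4.9641,-1.1340,6.0000)
cross product → J_v[:, 0] = (1.1340,-4.9641,0.0000)
J_ω[:, 0] = z_0
entry J[1][0] = -4.9641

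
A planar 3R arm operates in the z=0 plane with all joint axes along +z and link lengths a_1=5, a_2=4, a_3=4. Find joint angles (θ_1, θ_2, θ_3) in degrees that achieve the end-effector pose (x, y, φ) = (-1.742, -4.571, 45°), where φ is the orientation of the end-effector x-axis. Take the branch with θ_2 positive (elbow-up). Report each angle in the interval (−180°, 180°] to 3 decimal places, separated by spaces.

wrist centre = target − a_3·(cos φ, sin φ) = (-4.5704, -7.3994)
cos θ_2 = (75.6403−5²−4²)/(2·5·4) = 0.8660; θ_2 = 30.0020° (elbow-up)
β = atan2(-7.3994,-4.5704) = -121.7025°; ψ = atan2(2.0001,8.4640) = 13.2956°
θ_1 = β − ψ = -134.9981°
θ_3 = φ − θ_1 − θ_2 = 149.9961° (wrapped to (-180°,180°])

-134.998 30.002 149.996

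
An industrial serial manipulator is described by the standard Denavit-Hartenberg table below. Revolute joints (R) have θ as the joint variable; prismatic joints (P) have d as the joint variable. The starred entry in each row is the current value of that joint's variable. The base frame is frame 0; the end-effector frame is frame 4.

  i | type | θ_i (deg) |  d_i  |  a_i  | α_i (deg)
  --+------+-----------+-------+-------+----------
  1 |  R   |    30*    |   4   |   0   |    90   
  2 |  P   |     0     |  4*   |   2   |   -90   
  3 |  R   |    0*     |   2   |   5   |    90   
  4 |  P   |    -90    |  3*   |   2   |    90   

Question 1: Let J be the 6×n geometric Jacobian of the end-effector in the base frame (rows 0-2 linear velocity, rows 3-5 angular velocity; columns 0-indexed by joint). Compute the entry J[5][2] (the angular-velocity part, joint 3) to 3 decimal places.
1.000

axis z_2 = (0.0000,0.0000,1.0000); lever o_n−o_2 = (5.8301,-0.0981,0.0000)
cross product → J_v[:, 2] = (0.0981,5.8301,-0.0000)
J_ω[:, 2] = z_2
entry J[5][2] = 1.0000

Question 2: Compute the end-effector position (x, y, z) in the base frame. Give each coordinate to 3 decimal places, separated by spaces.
after link 1: o_1 = (0.0000, 0.0000, 4.0000)
after link 2: o_2 = (3.7321, -2.4641, 4.0000)
after link 3: o_3 = (8.0622, 0.0359, 6.0000)
after link 4: o_4 = (9.5622, -2.5622, 4.0000)

9.562 -2.562 4.000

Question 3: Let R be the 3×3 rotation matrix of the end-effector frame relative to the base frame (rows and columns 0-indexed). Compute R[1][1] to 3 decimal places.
-0.866

End-effector y-axis (col 1 of R) = (0.5000,-0.8660,0.0000)
R[1][1] = -0.8660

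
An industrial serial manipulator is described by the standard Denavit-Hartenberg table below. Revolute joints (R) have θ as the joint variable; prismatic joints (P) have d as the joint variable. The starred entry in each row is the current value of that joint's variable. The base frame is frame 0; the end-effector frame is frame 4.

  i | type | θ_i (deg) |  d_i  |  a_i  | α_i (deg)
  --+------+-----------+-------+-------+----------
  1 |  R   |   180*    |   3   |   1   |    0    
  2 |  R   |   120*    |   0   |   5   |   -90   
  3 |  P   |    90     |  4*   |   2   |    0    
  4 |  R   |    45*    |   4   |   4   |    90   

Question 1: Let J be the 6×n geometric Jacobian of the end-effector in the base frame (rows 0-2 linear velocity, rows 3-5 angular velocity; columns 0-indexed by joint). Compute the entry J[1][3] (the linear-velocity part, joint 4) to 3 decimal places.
axis z_3 = (0.8660,0.5000,0.0000); lever o_n−o_3 = (2.0499,4.4495,-2.8284)
cross product → J_v[:, 3] = (-1.4142,2.4495,2.8284)
J_ω[:, 3] = z_3
entry J[1][3] = 2.4495

2.449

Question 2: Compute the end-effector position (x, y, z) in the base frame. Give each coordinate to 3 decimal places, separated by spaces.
after link 1: o_1 = (-1.0000, 0.0000, 3.0000)
after link 2: o_2 = (1.5000, -4.3301, 3.0000)
after link 3: o_3 = (4.9641, -2.3301, 1.0000)
after link 4: o_4 = (7.0140, 2.1194, -1.8284)

7.014 2.119 -1.828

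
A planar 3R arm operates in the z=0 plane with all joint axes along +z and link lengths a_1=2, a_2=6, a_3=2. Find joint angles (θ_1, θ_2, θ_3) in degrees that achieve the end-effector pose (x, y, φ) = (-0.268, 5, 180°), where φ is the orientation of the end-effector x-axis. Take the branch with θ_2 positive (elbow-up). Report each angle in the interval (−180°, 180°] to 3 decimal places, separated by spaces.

wrist centre = target − a_3·(cos φ, sin φ) = (1.7320, 5.0000)
cos θ_2 = (27.9998−2²−6²)/(2·2·6) = -0.5000; θ_2 = 120.0005° (elbow-up)
β = atan2(5.0000,1.7320) = 70.8939°; ψ = atan2(5.1961,-1.0000) = 100.8939°
θ_1 = β − ψ = -30.0000°
θ_3 = φ − θ_1 − θ_2 = 89.9995° (wrapped to (-180°,180°])

-30.000 120.000 90.000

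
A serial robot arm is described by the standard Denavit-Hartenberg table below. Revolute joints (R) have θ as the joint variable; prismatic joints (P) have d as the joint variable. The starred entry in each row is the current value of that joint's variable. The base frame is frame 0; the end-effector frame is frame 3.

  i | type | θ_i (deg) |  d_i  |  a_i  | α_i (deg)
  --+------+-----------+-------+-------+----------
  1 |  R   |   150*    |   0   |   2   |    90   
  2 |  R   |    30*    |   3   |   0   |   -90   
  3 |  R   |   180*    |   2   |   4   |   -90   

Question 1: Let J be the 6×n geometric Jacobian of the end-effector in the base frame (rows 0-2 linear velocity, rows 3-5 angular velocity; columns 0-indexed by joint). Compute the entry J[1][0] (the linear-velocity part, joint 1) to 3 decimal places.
3.634

axis z_0 = ẑ; lever o_n−o_0 = (3.6340,1.3660,-0.2679)
cross product → J_v[:, 0] = (-1.3660,3.6340,0.0000)
J_ω[:, 0] = z_0
entry J[1][0] = 3.6340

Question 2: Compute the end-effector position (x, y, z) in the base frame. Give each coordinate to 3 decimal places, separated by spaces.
after link 1: o_1 = (-1.7321, 1.0000, 0.0000)
after link 2: o_2 = (-0.2321, 3.5981, 0.0000)
after link 3: o_3 = (3.6340, 1.3660, -0.2679)

3.634 1.366 -0.268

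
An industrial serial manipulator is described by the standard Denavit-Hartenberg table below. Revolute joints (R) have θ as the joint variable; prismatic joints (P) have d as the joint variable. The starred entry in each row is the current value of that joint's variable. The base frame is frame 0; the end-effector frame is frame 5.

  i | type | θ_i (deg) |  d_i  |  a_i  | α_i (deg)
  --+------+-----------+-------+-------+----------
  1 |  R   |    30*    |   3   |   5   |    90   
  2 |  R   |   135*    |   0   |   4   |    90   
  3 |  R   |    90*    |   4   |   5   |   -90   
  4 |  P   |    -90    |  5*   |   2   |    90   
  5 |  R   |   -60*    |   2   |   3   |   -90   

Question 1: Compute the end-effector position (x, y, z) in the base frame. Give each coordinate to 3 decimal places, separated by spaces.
9.444 1.989 9.433

after link 1: o_1 = (4.3301, 2.5000, 3.0000)
after link 2: o_2 = (1.8806, 1.0858, 5.8284)
after link 3: o_3 = (6.8301, -1.8301, 8.6569)
after link 4: o_4 = (11.1167, 0.6447, 6.5355)
after link 5: o_5 = (9.4443, 1.9886, 9.4333)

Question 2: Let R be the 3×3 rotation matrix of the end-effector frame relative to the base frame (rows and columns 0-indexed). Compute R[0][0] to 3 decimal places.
End-effector x-axis (col 0 of R) = (-0.2241,-0.1294,0.9659)
R[0][0] = -0.2241

-0.224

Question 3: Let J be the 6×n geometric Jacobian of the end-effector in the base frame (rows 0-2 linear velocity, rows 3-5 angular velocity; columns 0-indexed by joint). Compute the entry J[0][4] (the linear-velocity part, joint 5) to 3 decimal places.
axis z_4 = (-0.5000,0.8660,-0.0000); lever o_n−o_4 = (-1.6724,1.3438,2.8978)
cross product → J_v[:, 4] = (2.5095,1.4489,0.7765)
J_ω[:, 4] = z_4
entry J[0][4] = 2.5095

2.510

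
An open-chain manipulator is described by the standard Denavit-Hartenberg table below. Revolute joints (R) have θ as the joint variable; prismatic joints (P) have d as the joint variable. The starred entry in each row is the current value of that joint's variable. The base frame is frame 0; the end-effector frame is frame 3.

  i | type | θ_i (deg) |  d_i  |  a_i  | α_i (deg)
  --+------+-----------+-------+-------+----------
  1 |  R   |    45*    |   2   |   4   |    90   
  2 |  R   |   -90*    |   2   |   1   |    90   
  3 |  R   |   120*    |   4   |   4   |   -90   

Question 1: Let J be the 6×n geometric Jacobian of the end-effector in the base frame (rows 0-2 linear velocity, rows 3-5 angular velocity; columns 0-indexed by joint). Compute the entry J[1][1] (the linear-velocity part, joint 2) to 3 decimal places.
axis z_1 = (0.7071,-0.7071,0.0000); lever o_n−o_1 = (1.0353,-6.6921,1.0000)
cross product → J_v[:, 1] = (-0.7071,-0.7071,-4.0000)
J_ω[:, 1] = z_1
entry J[1][1] = -0.7071

-0.707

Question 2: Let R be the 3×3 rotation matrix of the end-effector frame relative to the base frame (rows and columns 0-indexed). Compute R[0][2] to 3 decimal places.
End-effector z-axis (col 2 of R) = (-0.3536,0.3536,0.8660)
R[0][2] = -0.3536

-0.354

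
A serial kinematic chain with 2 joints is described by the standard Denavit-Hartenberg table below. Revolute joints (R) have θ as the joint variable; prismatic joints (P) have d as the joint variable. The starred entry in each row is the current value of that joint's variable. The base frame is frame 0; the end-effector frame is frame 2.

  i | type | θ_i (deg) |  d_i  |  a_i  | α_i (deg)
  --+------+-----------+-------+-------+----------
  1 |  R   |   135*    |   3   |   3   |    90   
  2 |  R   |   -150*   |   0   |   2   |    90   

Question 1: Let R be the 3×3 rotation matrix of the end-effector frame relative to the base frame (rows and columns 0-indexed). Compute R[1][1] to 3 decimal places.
0.707

End-effector y-axis (col 1 of R) = (0.7071,0.7071,0.0000)
R[1][1] = 0.7071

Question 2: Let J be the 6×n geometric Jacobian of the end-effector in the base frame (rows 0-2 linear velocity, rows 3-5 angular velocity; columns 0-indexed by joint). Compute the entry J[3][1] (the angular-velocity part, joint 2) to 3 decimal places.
0.707

axis z_1 = (0.7071,0.7071,0.0000); lever o_n−o_1 = (1.2247,-1.2247,-1.0000)
cross product → J_v[:, 1] = (-0.7071,0.7071,-1.7321)
J_ω[:, 1] = z_1
entry J[3][1] = 0.7071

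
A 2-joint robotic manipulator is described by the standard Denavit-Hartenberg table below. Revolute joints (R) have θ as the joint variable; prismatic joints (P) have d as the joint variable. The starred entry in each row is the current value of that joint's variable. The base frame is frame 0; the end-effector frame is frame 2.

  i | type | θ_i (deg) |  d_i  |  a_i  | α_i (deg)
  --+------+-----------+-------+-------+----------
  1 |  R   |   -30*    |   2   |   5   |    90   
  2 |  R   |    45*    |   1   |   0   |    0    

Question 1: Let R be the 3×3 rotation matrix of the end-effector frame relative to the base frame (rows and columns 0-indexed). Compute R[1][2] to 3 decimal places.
End-effector z-axis (col 2 of R) = (-0.5000,-0.8660,0.0000)
R[1][2] = -0.8660

-0.866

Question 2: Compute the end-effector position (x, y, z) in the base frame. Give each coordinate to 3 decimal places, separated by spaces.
3.830 -3.366 2.000

after link 1: o_1 = (4.3301, -2.5000, 2.0000)
after link 2: o_2 = (3.8301, -3.3660, 2.0000)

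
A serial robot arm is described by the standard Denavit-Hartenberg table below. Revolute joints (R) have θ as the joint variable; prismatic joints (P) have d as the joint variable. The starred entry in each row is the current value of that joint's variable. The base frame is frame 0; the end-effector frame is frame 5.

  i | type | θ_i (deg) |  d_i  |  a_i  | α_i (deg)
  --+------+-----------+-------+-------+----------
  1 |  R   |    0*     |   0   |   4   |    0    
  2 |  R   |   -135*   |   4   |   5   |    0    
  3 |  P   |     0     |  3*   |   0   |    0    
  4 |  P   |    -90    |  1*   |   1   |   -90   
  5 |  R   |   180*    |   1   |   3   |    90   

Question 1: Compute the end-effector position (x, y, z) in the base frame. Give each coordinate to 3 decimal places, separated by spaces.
after link 1: o_1 = (4.0000, 0.0000, 0.0000)
after link 2: o_2 = (0.4645, -3.5355, 4.0000)
after link 3: o_3 = (0.4645, -3.5355, 7.0000)
after link 4: o_4 = (-0.2426, -2.8284, 8.0000)
after link 5: o_5 = (1.1716, -5.6569, 8.0000)

1.172 -5.657 8.000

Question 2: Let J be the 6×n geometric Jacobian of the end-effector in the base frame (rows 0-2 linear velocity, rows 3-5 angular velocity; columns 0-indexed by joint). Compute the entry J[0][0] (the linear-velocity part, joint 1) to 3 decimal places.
5.657

axis z_0 = ẑ; lever o_n−o_0 = (1.1716,-5.6569,8.0000)
cross product → J_v[:, 0] = (5.6569,1.1716,-0.0000)
J_ω[:, 0] = z_0
entry J[0][0] = 5.6569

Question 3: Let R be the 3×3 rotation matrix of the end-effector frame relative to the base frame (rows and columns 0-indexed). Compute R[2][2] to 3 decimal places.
-1.000

End-effector z-axis (col 2 of R) = (-0.0000,-0.0000,-1.0000)
R[2][2] = -1.0000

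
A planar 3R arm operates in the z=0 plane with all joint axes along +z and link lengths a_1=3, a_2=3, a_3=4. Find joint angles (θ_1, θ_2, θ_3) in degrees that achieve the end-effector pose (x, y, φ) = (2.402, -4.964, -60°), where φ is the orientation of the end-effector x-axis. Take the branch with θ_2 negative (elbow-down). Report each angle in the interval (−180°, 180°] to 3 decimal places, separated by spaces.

0.004 -150.002 89.997

wrist centre = target − a_3·(cos φ, sin φ) = (0.4020, -1.4999)
cos θ_2 = (2.4113−3²−3²)/(2·3·3) = -0.8660; θ_2 = -150.0016° (elbow-down)
β = atan2(-1.4999,0.4020) = -74.9963°; ψ = atan2(-1.4999,0.4019) = -75.0008°
θ_1 = β − ψ = 0.0045°
θ_3 = φ − θ_1 − θ_2 = 89.9971° (wrapped to (-180°,180°])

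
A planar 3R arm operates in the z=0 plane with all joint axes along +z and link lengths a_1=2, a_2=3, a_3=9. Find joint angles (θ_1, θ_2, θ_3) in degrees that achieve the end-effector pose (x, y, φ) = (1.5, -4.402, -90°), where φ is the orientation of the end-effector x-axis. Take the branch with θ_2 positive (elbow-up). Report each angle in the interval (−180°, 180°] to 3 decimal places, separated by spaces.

53.861 30.007 -173.867

wrist centre = target − a_3·(cos φ, sin φ) = (1.5000, 4.5980)
cos θ_2 = (23.3916−2²−3²)/(2·2·3) = 0.8660; θ_2 = 30.0067° (elbow-up)
β = atan2(4.5980,1.5000) = 71.9322°; ψ = atan2(1.5003,4.5979) = 18.0716°
θ_1 = β − ψ = 53.8606°
θ_3 = φ − θ_1 − θ_2 = -173.8673° (wrapped to (-180°,180°])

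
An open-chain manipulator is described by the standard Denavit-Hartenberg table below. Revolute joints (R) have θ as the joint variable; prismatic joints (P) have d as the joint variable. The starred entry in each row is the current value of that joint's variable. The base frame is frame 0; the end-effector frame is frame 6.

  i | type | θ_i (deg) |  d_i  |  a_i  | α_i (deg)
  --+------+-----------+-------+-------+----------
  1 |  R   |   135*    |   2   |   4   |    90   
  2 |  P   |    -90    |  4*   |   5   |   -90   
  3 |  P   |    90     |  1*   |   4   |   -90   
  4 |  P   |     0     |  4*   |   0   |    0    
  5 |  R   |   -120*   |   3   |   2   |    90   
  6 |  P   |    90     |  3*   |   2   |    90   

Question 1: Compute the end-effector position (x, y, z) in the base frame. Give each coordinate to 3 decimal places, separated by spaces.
-1.155 6.244 6.000

after link 1: o_1 = (-2.8284, 2.8284, 2.0000)
after link 2: o_2 = (0.0000, 5.6569, -3.0000)
after link 3: o_3 = (-3.5355, 3.5355, -3.0000)
after link 4: o_4 = (-3.5355, 3.5355, 1.0000)
after link 5: o_5 = (-4.0532, 5.4674, 4.0000)
after link 6: o_6 = (-1.1554, 6.2438, 6.0000)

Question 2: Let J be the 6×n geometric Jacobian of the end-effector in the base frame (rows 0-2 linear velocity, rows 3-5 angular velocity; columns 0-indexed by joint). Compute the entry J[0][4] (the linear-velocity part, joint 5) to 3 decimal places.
axis z_4 = (-0.0000,-0.0000,1.0000); lever o_n−o_4 = (2.3801,2.7083,5.0000)
cross product → J_v[:, 4] = (-2.7083,2.3801,-0.0000)
J_ω[:, 4] = z_4
entry J[0][4] = -2.7083

-2.708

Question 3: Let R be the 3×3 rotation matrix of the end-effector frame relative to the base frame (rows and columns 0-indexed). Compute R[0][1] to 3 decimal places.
0.966

End-effector y-axis (col 1 of R) = (0.9659,0.2588,0.0000)
R[0][1] = 0.9659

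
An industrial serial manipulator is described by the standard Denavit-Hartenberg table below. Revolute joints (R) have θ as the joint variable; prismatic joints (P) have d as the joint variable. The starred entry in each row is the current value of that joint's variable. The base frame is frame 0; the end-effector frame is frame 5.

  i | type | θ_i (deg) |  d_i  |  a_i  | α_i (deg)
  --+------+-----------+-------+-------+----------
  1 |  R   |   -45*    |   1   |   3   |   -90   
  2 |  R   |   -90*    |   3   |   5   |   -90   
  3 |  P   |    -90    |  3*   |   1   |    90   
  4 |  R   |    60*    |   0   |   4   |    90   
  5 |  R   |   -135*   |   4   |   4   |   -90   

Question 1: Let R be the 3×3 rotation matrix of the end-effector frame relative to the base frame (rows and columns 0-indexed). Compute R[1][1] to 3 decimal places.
-0.966

End-effector y-axis (col 1 of R) = (-0.2588,-0.9659,-0.0000)
R[1][1] = -0.9659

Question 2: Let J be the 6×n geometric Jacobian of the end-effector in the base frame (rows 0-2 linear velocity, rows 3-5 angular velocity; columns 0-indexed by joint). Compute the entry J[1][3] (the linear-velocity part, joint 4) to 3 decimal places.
axis z_3 = (0.0000,0.0000,-1.0000); lever o_n−o_3 = (2.1669,3.5605,2.8284)
cross product → J_v[:, 3] = (3.5605,-2.1669,0.0000)
J_ω[:, 3] = z_3
entry J[1][3] = -2.1669

-2.167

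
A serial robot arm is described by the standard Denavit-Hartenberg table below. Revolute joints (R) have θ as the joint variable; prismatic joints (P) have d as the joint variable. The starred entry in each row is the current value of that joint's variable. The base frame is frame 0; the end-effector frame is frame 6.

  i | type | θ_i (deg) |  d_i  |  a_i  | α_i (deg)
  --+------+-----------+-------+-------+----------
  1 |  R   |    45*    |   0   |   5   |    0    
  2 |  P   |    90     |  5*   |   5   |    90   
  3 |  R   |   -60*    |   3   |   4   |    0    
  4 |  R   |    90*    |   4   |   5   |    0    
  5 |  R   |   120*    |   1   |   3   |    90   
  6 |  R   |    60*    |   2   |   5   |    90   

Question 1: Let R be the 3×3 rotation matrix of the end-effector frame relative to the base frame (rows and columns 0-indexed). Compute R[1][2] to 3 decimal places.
End-effector z-axis (col 2 of R) = (0.1768,-0.8839,0.4330)
R[1][2] = -0.8839

-0.884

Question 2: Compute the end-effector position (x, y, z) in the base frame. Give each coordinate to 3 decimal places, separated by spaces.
6.904 17.605 8.518

after link 1: o_1 = (3.5355, 3.5355, 0.0000)
after link 2: o_2 = (0.0000, 7.0711, 5.0000)
after link 3: o_3 = (0.7071, 10.6066, 1.5359)
after link 4: o_4 = (0.4737, 16.4969, 4.0359)
after link 5: o_5 = (3.0179, 15.3669, 5.5359)
after link 6: o_6 = (6.9036, 17.6049, 8.5179)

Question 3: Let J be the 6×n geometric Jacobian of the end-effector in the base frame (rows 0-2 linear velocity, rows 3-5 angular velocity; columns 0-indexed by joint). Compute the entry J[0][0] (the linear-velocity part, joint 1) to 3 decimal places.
-17.605

axis z_0 = ẑ; lever o_n−o_0 = (6.9036,17.6049,8.5179)
cross product → J_v[:, 0] = (-17.6049,6.9036,0.0000)
J_ω[:, 0] = z_0
entry J[0][0] = -17.6049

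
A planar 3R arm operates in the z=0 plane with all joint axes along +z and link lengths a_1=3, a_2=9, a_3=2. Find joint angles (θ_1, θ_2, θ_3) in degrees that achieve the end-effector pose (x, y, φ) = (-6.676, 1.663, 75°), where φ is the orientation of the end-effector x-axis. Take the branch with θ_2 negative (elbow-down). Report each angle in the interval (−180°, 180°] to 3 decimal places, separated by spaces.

wrist centre = target − a_3·(cos φ, sin φ) = (-7.1936, -0.2689)
cos θ_2 = (51.8207−3²−9²)/(2·3·9) = -0.7070; θ_2 = -134.9933° (elbow-down)
β = atan2(-0.2689,-7.1936) = -177.8597°; ψ = atan2(-6.3647,-3.3632) = -117.8527°
θ_1 = β − ψ = -60.0069°
θ_3 = φ − θ_1 − θ_2 = -89.9998° (wrapped to (-180°,180°])

-60.007 -134.993 -90.000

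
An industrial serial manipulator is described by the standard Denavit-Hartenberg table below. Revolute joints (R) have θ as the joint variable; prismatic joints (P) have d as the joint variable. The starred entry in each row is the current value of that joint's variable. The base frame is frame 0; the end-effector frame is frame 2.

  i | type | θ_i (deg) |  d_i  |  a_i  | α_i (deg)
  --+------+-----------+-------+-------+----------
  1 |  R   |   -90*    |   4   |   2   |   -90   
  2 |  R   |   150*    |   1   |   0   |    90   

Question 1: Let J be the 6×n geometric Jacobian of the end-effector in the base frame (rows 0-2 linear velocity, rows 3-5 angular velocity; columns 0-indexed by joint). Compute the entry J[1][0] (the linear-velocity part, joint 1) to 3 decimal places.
axis z_0 = ẑ; lever o_n−o_0 = (1.0000,-2.0000,4.0000)
cross product → J_v[:, 0] = (2.0000,1.0000,-0.0000)
J_ω[:, 0] = z_0
entry J[1][0] = 1.0000

1.000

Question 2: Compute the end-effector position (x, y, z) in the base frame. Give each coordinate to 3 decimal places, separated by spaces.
1.000 -2.000 4.000

after link 1: o_1 = (0.0000, -2.0000, 4.0000)
after link 2: o_2 = (1.0000, -2.0000, 4.0000)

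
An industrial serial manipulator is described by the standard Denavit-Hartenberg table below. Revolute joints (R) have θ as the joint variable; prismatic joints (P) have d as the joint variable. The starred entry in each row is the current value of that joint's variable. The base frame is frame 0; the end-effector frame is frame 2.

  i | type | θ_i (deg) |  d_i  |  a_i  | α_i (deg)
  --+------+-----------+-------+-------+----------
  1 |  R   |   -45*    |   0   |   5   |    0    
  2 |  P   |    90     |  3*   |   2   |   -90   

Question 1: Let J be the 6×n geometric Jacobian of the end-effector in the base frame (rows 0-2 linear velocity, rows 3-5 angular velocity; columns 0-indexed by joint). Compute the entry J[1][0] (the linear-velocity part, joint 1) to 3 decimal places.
axis z_0 = ẑ; lever o_n−o_0 = (4.9497,-2.1213,3.0000)
cross product → J_v[:, 0] = (2.1213,4.9497,-0.0000)
J_ω[:, 0] = z_0
entry J[1][0] = 4.9497

4.950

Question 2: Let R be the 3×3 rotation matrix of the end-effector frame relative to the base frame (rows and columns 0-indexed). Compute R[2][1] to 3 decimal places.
-1.000

End-effector y-axis (col 1 of R) = (-0.0000,0.0000,-1.0000)
R[2][1] = -1.0000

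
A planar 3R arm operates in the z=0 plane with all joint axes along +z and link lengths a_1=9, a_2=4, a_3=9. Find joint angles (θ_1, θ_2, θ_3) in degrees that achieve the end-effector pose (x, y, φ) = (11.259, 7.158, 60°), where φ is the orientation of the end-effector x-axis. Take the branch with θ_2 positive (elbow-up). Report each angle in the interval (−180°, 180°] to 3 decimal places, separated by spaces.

-30.000 134.999 -45.000

wrist centre = target − a_3·(cos φ, sin φ) = (6.7590, -0.6362)
cos θ_2 = (46.0889−9²−4²)/(2·9·4) = -0.7071; θ_2 = 134.9994° (elbow-up)
β = atan2(-0.6362,6.7590) = -5.3774°; ψ = atan2(2.8285,6.1716) = 24.6221°
θ_1 = β − ψ = -29.9995°
θ_3 = φ − θ_1 − θ_2 = -44.9999° (wrapped to (-180°,180°])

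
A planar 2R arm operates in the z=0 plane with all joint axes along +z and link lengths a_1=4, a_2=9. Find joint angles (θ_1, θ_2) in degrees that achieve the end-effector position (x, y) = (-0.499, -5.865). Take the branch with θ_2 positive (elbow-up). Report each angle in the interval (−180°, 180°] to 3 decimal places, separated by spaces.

cos θ_2 = (34.6472−4²−9²)/(2·4·9) = -0.8660; θ_2 = 149.9983° (elbow-up)
β = atan2(-5.8650,-0.4990) = -94.8631°; ψ = atan2(4.5002,-3.7941) = 130.1339°
θ_1 = β − ψ = -224.9970°

135.003 149.998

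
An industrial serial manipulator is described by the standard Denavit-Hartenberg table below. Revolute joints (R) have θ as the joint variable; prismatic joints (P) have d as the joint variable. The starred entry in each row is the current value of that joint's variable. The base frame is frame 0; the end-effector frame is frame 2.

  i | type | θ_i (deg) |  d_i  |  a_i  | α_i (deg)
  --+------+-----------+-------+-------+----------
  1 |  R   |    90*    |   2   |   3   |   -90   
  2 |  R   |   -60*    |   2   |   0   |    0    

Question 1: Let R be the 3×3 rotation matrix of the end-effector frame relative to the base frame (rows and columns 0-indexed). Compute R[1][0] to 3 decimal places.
End-effector x-axis (col 0 of R) = (0.0000,0.5000,0.8660)
R[1][0] = 0.5000

0.500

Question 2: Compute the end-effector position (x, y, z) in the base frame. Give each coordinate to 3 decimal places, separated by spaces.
-2.000 3.000 2.000

after link 1: o_1 = (0.0000, 3.0000, 2.0000)
after link 2: o_2 = (-2.0000, 3.0000, 2.0000)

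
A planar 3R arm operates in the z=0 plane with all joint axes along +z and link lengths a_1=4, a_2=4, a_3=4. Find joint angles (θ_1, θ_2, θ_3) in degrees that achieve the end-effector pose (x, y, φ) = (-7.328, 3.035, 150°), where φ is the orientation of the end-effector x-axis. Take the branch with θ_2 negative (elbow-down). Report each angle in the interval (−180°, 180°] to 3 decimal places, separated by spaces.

wrist centre = target − a_3·(cos φ, sin φ) = (-3.8639, 1.0350)
cos θ_2 = (16.0009−4²−4²)/(2·4·4) = -0.5000; θ_2 = -119.9981° (elbow-down)
β = atan2(1.0350,-3.8639) = 165.0045°; ψ = atan2(-3.4642,2.0001) = -59.9990°
θ_1 = β − ψ = 225.0036°
θ_3 = φ − θ_1 − θ_2 = 44.9945° (wrapped to (-180°,180°])

-134.996 -119.998 44.994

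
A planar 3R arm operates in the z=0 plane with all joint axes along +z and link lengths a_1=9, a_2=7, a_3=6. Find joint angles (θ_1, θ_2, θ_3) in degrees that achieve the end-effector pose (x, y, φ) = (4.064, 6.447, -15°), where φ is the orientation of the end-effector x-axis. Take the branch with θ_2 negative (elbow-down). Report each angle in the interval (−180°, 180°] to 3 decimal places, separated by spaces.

149.997 -120.002 -44.996

wrist centre = target − a_3·(cos φ, sin φ) = (-1.7316, 7.9999)
cos θ_2 = (66.9969−9²−7²)/(2·9·7) = -0.5000; θ_2 = -120.0016° (elbow-down)
β = atan2(7.9999,-1.7316) = 102.2131°; ψ = atan2(-6.0621,5.4998) = -47.7841°
θ_1 = β − ψ = 149.9972°
θ_3 = φ − θ_1 − θ_2 = -44.9955° (wrapped to (-180°,180°])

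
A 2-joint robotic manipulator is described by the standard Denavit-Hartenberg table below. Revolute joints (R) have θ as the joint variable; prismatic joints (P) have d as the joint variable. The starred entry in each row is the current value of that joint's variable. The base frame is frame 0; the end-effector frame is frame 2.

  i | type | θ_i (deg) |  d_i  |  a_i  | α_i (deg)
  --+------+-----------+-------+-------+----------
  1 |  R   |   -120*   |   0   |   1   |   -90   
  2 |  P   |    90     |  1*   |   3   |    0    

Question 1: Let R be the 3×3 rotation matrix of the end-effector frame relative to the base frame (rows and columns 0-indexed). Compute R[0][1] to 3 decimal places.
End-effector y-axis (col 1 of R) = (0.5000,0.8660,-0.0000)
R[0][1] = 0.5000

0.500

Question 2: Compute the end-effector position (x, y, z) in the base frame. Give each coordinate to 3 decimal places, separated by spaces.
0.366 -1.366 -3.000

after link 1: o_1 = (-0.5000, -0.8660, 0.0000)
after link 2: o_2 = (0.3660, -1.3660, -3.0000)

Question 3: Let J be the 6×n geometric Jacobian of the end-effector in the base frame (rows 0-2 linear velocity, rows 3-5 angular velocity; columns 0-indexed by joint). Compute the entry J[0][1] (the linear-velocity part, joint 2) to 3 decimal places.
0.866

prismatic axis z_1 = (0.8660,-0.5000,0.0000)
J_v[:, 1] = z_1; J_ω[:, 1] = (0,0,0)
entry J[0][1] = 0.8660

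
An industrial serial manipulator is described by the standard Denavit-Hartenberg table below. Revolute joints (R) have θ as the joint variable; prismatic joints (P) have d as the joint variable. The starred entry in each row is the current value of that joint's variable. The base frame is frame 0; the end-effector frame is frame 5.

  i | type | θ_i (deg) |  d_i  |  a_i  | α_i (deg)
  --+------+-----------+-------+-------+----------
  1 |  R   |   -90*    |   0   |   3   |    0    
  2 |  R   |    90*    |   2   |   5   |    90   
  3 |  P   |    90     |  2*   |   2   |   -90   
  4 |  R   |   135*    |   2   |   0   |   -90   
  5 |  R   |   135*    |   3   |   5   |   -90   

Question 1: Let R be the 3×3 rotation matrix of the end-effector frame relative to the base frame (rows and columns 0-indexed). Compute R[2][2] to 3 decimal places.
0.500

End-effector z-axis (col 2 of R) = (-0.7071,-0.5000,0.5000)
R[2][2] = 0.5000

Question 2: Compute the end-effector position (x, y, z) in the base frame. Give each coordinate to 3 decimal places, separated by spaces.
6.536 -9.621 4.379

after link 1: o_1 = (0.0000, -3.0000, 0.0000)
after link 2: o_2 = (5.0000, -3.0000, 2.0000)
after link 3: o_3 = (5.0000, -5.0000, 4.0000)
after link 4: o_4 = (3.0000, -5.0000, 4.0000)
after link 5: o_5 = (6.5355, -9.6213, 4.3787)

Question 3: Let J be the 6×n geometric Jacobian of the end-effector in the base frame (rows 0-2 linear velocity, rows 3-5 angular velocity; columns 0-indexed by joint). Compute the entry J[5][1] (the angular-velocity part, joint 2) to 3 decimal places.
1.000

axis z_1 = (0.0000,0.0000,1.0000); lever o_n−o_1 = (6.5355,-6.6213,4.3787)
cross product → J_v[:, 1] = (6.6213,6.5355,-0.0000)
J_ω[:, 1] = z_1
entry J[5][1] = 1.0000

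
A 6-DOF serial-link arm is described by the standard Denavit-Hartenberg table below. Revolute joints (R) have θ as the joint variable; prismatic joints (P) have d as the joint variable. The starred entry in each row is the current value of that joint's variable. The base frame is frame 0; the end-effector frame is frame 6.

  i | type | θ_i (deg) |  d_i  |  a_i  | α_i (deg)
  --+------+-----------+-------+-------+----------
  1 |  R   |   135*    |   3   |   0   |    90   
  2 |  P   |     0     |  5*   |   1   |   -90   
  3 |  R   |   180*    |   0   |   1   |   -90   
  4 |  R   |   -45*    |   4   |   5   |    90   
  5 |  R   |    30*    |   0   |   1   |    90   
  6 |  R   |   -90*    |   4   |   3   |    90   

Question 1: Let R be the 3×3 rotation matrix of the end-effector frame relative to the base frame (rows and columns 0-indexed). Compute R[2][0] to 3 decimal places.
-0.707

End-effector x-axis (col 0 of R) = (0.5000,-0.5000,-0.7071)
R[2][0] = -0.7071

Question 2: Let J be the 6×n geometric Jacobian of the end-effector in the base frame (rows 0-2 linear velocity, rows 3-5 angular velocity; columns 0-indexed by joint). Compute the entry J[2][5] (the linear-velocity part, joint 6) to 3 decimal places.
axis z_5 = (-0.3624,-0.8624,0.3536); lever o_n−o_5 = (0.0505,-4.9495,-0.7071)
cross product → J_v[:, 5] = (2.3597,-0.2384,1.8371)
J_ω[:, 5] = z_5
entry J[2][5] = 1.8371

1.837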